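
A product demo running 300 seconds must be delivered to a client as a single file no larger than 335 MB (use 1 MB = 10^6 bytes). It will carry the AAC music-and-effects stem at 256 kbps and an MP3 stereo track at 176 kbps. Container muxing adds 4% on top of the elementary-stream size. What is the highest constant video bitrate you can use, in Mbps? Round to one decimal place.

Budget: 335 MB = 2680.0 Mb.
Stream payload after overhead: 2680.0 / 1.04 = 2576.9 Mb.
Total bitrate budget: 2576.9 Mb / 300 s = 8.590 Mbps.
Audio total: 256 + 176 = 432 kbps = 0.432 Mbps.
Video: 8.590 − 0.432 = 8.158 Mbps.

8.2 Mbps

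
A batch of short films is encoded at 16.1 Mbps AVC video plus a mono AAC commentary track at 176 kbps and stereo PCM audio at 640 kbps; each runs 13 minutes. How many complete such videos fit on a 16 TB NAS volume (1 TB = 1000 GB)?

13 min = 780 s
Audio total: 176 + 640 = 816 kbps = 0.816 Mbps.
Total bitrate: 16.916 Mbps.
Per item: 16.916 Mbps × 780 s = 13,194 Mb = 1,649 MB.
Capacity: 16 TB = 128,000,000 Mb; 9701.03 items → 9701 complete.

9701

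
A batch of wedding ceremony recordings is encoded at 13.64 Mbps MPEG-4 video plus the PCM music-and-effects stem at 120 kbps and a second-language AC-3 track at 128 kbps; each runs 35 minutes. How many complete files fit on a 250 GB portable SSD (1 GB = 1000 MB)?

68

35 min = 2100 s
Audio total: 120 + 128 = 248 kbps = 0.248 Mbps.
Total bitrate: 13.888 Mbps.
Per item: 13.888 Mbps × 2100 s = 29,165 Mb = 3,646 MB.
Capacity: 250 GB = 2,000,000 Mb; 68.58 items → 68 complete.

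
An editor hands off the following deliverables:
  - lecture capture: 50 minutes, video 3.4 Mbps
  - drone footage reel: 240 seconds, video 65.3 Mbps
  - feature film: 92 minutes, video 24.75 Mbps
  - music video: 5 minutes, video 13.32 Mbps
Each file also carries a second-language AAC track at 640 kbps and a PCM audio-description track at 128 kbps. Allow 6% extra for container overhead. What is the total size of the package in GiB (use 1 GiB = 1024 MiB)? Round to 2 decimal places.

21.40 GiB

Audio total: 640 + 128 = 768 kbps = 0.768 Mbps.
lecture capture: 4.168 Mbps × 3000 s × 1.06 = 13254.2 Mb
drone footage reel: 66.068 Mbps × 240 s × 1.06 = 16807.7 Mb
feature film: 25.518 Mbps × 5520 s × 1.06 = 149310.9 Mb
music video: 14.088 Mbps × 300 s × 1.06 = 4480.0 Mb
Total: 183852.8 Mb = 22981.6 MB.
= 21.40 GiB.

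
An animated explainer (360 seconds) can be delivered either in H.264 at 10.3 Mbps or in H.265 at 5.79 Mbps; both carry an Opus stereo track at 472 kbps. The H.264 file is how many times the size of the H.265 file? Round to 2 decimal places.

Audio: 472 kbps = 0.472 Mbps.
H.264: 10.772 Mbps × 360 s = 3877.9 Mb = 484.740 MB.
H.265: 6.262 Mbps × 360 s = 2254.3 Mb = 281.790 MB.
Ratio: 484.740 / 281.790 = 1.720.

1.72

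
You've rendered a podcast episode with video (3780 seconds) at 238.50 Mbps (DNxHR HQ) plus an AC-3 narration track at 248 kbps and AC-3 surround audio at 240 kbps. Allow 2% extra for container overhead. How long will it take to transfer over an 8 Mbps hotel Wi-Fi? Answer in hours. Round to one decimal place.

Audio total: 248 + 240 = 488 kbps = 0.488 Mbps.
Total bitrate: 238.988 Mbps.
File: 238.988 Mbps × 3780 s = 903374.6 Mb.
With 2% container overhead: ×1.02. → 921442.1 Mb.
At 8 Mbps: 921442.1 / 8 = 115180.3 s ≈ 32 hours.

32.0 hours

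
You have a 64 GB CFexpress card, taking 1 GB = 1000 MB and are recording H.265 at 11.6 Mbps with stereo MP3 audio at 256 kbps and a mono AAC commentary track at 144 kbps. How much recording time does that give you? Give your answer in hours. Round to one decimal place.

Audio total: 256 + 144 = 400 kbps = 0.400 Mbps.
Total bitrate: 11.6 + 0.400 = 12.000 Mbps.
Capacity: 64 GB = 512,000 Mb.
Recording time: 512,000 / 12.000 = 42,667 s ≈ 11.9 hours.

11.9 hours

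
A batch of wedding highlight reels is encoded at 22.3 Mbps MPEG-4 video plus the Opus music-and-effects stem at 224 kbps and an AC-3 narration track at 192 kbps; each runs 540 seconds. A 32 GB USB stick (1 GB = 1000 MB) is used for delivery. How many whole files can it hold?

20

Audio total: 224 + 192 = 416 kbps = 0.416 Mbps.
Total bitrate: 22.716 Mbps.
Per item: 22.716 Mbps × 540 s = 12,267 Mb = 1,533 MB.
Capacity: 32 GB = 256,000 Mb; 20.87 items → 20 complete.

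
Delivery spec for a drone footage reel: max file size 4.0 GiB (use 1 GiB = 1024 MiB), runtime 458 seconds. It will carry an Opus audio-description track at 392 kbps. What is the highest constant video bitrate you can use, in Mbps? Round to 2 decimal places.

Budget: 4.0 GiB = 34359.7 Mb.
Total bitrate budget: 34359.7 Mb / 458 s = 75.021 Mbps.
Audio: 392 kbps = 0.392 Mbps.
Video: 75.021 − 0.392 = 74.629 Mbps.

74.63 Mbps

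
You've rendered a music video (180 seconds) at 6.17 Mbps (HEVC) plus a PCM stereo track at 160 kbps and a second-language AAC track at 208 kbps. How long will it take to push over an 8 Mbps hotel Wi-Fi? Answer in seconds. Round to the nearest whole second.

Audio total: 160 + 208 = 368 kbps = 0.368 Mbps.
Total bitrate: 6.538 Mbps.
File: 6.538 Mbps × 180 s = 1176.8 Mb.
At 8 Mbps: 1176.8 / 8 = 147.1 s ≈ 147 seconds.

147 seconds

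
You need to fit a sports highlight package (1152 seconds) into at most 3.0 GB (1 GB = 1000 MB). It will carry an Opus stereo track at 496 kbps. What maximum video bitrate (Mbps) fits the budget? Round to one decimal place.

Budget: 3.0 GB = 24000.0 Mb.
Total bitrate budget: 24000.0 Mb / 1152 s = 20.833 Mbps.
Audio: 496 kbps = 0.496 Mbps.
Video: 20.833 − 0.496 = 20.337 Mbps.

20.3 Mbps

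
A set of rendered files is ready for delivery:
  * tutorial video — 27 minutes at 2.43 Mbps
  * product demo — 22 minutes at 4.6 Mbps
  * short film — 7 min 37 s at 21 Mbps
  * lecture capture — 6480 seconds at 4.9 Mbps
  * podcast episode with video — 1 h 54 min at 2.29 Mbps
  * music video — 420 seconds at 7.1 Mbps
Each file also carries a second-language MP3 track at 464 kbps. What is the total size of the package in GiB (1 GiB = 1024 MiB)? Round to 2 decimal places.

Audio: 464 kbps = 0.464 Mbps.
tutorial video: 2.894 Mbps × 1620 s = 4688.3 Mb
product demo: 5.064 Mbps × 1320 s = 6684.5 Mb
short film: 21.464 Mbps × 457 s = 9809.0 Mb
lecture capture: 5.364 Mbps × 6480 s = 34758.7 Mb
podcast episode with video: 2.754 Mbps × 6840 s = 18837.4 Mb
music video: 7.564 Mbps × 420 s = 3176.9 Mb
Total: 77954.8 Mb = 9744.3 MB.
= 9.075 GiB.

9.08 GiB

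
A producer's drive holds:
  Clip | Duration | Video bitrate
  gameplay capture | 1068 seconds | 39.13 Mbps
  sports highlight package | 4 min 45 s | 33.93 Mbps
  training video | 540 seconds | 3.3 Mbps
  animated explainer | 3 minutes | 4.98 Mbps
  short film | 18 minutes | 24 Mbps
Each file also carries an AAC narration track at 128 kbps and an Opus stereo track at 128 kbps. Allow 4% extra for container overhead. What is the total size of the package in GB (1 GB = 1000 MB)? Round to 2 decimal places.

Audio total: 128 + 128 = 256 kbps = 0.256 Mbps.
gameplay capture: 39.386 Mbps × 1068 s × 1.04 = 43746.8 Mb
sports highlight package: 34.186 Mbps × 285 s × 1.04 = 10132.7 Mb
training video: 3.556 Mbps × 540 s × 1.04 = 1997.0 Mb
animated explainer: 5.236 Mbps × 180 s × 1.04 = 980.2 Mb
short film: 24.256 Mbps × 1080 s × 1.04 = 27244.3 Mb
Total: 84101.1 Mb = 10512.6 MB.
= 10.51 GB.

10.51 GB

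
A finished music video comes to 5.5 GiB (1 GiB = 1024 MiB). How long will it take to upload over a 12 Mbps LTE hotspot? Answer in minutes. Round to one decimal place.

File: 5.5 GiB = 47244.6 Mb.
At 12 Mbps: 47244.6 / 12 = 3937.1 s ≈ 65.6 minutes.

65.6 minutes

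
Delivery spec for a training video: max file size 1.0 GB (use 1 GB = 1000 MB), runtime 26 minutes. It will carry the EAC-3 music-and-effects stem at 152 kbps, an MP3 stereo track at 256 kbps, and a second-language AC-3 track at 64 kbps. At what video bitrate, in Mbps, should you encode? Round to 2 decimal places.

Budget: 1.0 GB = 8000.0 Mb.
26 min = 1560 s
Total bitrate budget: 8000.0 Mb / 1560 s = 5.128 Mbps.
Audio total: 152 + 256 + 64 = 472 kbps = 0.472 Mbps.
Video: 5.128 − 0.472 = 4.656 Mbps.

4.66 Mbps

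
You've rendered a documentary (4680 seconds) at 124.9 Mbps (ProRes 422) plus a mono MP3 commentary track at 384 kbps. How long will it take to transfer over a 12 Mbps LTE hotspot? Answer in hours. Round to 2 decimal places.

13.57 hours

Audio: 384 kbps = 0.384 Mbps.
Total bitrate: 125.284 Mbps.
File: 125.284 Mbps × 4680 s = 586329.1 Mb.
At 12 Mbps: 586329.1 / 12 = 48860.8 s ≈ 13.6 hours.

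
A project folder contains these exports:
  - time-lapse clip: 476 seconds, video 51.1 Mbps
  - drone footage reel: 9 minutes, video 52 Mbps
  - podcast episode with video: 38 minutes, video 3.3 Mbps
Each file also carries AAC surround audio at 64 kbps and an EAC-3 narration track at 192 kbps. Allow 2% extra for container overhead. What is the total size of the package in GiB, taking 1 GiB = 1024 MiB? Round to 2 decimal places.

7.22 GiB

Audio total: 64 + 192 = 256 kbps = 0.256 Mbps.
time-lapse clip: 51.356 Mbps × 476 s × 1.02 = 24934.4 Mb
drone footage reel: 52.256 Mbps × 540 s × 1.02 = 28782.6 Mb
podcast episode with video: 3.556 Mbps × 2280 s × 1.02 = 8269.8 Mb
Total: 61986.8 Mb = 7748.4 MB.
= 7.216 GiB.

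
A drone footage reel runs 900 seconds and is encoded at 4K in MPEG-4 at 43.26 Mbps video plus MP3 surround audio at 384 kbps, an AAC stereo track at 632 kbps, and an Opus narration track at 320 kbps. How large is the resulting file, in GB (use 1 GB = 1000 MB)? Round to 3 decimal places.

5.017 GB

Audio total: 384 + 632 + 320 = 1336 kbps = 1.336 Mbps.
Total bitrate: 43.26 + 1.336 = 44.596 Mbps.
Stream data: 44.596 Mbps × 900 s = 40136.4 Mb.
40,136 Mb ÷ 8 = 5,017 MB → 5.017 GB.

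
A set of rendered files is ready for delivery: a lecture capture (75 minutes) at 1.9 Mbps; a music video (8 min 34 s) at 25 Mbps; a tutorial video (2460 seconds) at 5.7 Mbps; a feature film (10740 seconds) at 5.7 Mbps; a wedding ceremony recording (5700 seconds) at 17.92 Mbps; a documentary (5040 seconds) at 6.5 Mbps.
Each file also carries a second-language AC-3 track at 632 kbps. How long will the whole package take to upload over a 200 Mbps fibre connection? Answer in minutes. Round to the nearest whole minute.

Audio: 632 kbps = 0.632 Mbps.
lecture capture: 2.532 Mbps × 4500 s = 11394.0 Mb
music video: 25.632 Mbps × 514 s = 13174.8 Mb
tutorial video: 6.332 Mbps × 2460 s = 15576.7 Mb
feature film: 6.332 Mbps × 10740 s = 68005.7 Mb
wedding ceremony recording: 18.552 Mbps × 5700 s = 105746.4 Mb
documentary: 7.132 Mbps × 5040 s = 35945.3 Mb
Total: 249842.9 Mb = 31230.4 MB.
At 200 Mbps: 249842.9 / 200 = 1249 s ≈ 20.8 minutes.

21 minutes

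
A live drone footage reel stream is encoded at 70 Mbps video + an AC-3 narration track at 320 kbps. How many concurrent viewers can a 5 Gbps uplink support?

Audio: 320 kbps = 0.320 Mbps.
Per-viewer media rate: 70.320 Mbps.
5 Gbps = 5,000 Mbps; 5,000 / 70.320 = 71.10 → 71 viewers.

71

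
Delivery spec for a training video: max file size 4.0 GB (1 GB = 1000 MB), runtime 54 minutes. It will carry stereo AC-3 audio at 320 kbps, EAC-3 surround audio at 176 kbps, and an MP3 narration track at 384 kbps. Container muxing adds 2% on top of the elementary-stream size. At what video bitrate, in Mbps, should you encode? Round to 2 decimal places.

8.80 Mbps

Budget: 4.0 GB = 32000.0 Mb.
Stream payload after overhead: 32000.0 / 1.02 = 31372.5 Mb.
54 min = 3240 s
Total bitrate budget: 31372.5 Mb / 3240 s = 9.683 Mbps.
Audio total: 320 + 176 + 384 = 880 kbps = 0.880 Mbps.
Video: 9.683 − 0.880 = 8.803 Mbps.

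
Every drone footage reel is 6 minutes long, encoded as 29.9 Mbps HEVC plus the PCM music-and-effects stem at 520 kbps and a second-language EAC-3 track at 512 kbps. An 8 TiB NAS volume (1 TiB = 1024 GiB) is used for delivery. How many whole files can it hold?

6319

6 min = 360 s
Audio total: 520 + 512 = 1032 kbps = 1.032 Mbps.
Total bitrate: 30.932 Mbps.
Per item: 30.932 Mbps × 360 s = 11,136 Mb = 1,392 MB.
Capacity: 8 TiB = 70,368,744 Mb; 6319.30 items → 6319 complete.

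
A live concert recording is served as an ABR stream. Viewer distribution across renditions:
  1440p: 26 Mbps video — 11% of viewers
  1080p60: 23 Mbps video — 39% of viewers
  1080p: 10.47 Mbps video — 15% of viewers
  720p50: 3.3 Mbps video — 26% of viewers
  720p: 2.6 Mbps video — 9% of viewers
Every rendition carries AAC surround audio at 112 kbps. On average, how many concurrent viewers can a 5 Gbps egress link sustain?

Audio: 112 kbps = 0.112 Mbps.
Average per-viewer bitrate: 0.11×26.112 + 0.39×23.112 + 0.15×10.582 + 0.26×3.412 + 0.09×2.712 = 14.604 Mbps.
5 Gbps = 5,000 Mbps; 5,000 / 14.604 = 342.36 → 342.

342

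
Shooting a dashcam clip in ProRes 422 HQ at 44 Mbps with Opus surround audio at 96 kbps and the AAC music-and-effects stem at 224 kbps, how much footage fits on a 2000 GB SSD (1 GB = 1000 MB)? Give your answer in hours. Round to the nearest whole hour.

100 hours

Audio total: 96 + 224 = 320 kbps = 0.320 Mbps.
Total bitrate: 44 + 0.320 = 44.320 Mbps.
Capacity: 2000 GB = 16,000,000 Mb.
Recording time: 16,000,000 / 44.320 = 361,011 s ≈ 100 hours.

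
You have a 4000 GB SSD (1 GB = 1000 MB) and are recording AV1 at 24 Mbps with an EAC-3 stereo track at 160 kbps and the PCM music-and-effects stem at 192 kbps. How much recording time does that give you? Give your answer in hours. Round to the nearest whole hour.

Audio total: 160 + 192 = 352 kbps = 0.352 Mbps.
Total bitrate: 24 + 0.352 = 24.352 Mbps.
Capacity: 4000 GB = 32,000,000 Mb.
Recording time: 32,000,000 / 24.352 = 1,314,060 s ≈ 365 hours.

365 hours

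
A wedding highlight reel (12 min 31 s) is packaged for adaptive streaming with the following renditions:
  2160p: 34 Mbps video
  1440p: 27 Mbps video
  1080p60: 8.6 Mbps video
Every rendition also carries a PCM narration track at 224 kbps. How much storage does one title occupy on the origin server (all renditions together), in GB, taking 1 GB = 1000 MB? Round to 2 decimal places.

6.60 GB

12 min 31 s = 751 s
Audio: 224 kbps = 0.224 Mbps.
Sum of rendition bitrates: (34+0.224) + (27+0.224) + (8.6+0.224) = 70.272 Mbps.
× 751 s = 52,774 Mb = 6,597 MB = 6.597 GB.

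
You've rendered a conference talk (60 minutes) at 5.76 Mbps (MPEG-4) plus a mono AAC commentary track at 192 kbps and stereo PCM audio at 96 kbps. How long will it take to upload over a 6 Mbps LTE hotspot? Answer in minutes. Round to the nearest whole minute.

60 minutes

60 min = 3600 s
Audio total: 192 + 96 = 288 kbps = 0.288 Mbps.
Total bitrate: 6.048 Mbps.
File: 6.048 Mbps × 3600 s = 21772.8 Mb.
At 6 Mbps: 21772.8 / 6 = 3628.8 s ≈ 60.5 minutes.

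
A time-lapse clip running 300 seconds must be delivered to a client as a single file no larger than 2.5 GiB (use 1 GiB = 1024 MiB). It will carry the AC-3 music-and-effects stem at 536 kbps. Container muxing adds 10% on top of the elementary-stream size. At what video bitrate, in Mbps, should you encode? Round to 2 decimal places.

Budget: 2.5 GiB = 21474.8 Mb.
Stream payload after overhead: 21474.8 / 1.10 = 19522.6 Mb.
Total bitrate budget: 19522.6 Mb / 300 s = 65.075 Mbps.
Audio: 536 kbps = 0.536 Mbps.
Video: 65.075 − 0.536 = 64.539 Mbps.

64.54 Mbps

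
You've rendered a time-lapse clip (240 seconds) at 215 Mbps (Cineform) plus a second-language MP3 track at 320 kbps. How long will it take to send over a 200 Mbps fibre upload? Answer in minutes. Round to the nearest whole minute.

Audio: 320 kbps = 0.320 Mbps.
Total bitrate: 215.320 Mbps.
File: 215.320 Mbps × 240 s = 51676.8 Mb.
At 200 Mbps: 51676.8 / 200 = 258.4 s ≈ 4.31 minutes.

4 minutes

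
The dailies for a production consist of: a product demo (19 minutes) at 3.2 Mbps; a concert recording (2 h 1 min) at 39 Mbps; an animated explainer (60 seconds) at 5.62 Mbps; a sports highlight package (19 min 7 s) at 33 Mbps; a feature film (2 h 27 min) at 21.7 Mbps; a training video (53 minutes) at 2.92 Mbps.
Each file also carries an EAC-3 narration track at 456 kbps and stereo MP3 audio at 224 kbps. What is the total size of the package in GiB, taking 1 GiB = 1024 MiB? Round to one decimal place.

62.9 GiB

Audio total: 456 + 224 = 680 kbps = 0.680 Mbps.
product demo: 3.880 Mbps × 1140 s = 4423.2 Mb
concert recording: 39.680 Mbps × 7260 s = 288076.8 Mb
animated explainer: 6.300 Mbps × 60 s = 378.0 Mb
sports highlight package: 33.680 Mbps × 1147 s = 38631.0 Mb
feature film: 22.380 Mbps × 8820 s = 197391.6 Mb
training video: 3.600 Mbps × 3180 s = 11448.0 Mb
Total: 540348.6 Mb = 67543.6 MB.
= 62.90 GiB.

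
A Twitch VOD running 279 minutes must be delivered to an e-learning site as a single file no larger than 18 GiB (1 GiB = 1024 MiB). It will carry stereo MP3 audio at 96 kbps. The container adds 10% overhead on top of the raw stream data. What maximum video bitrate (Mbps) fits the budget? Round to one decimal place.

8.3 Mbps

Budget: 18 GiB = 154618.8 Mb.
Stream payload after overhead: 154618.8 / 1.10 = 140562.6 Mb.
279 min = 16740 s
Total bitrate budget: 140562.6 Mb / 16740 s = 8.397 Mbps.
Audio: 96 kbps = 0.096 Mbps.
Video: 8.397 − 0.096 = 8.301 Mbps.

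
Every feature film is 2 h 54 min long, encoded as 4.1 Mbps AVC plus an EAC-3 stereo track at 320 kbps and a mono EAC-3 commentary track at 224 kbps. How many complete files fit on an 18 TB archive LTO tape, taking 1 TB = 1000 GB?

2 h 54 min = 174 min = 10440 s
Audio total: 320 + 224 = 544 kbps = 0.544 Mbps.
Total bitrate: 4.644 Mbps.
Per item: 4.644 Mbps × 10440 s = 48,483 Mb = 6,060 MB.
Capacity: 18 TB = 144,000,000 Mb; 2970.09 items → 2970 complete.

2970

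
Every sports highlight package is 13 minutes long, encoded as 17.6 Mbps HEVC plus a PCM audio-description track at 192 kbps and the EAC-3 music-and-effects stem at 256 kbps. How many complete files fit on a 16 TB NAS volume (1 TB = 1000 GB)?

13 min = 780 s
Audio total: 192 + 256 = 448 kbps = 0.448 Mbps.
Total bitrate: 18.048 Mbps.
Per item: 18.048 Mbps × 780 s = 14,077 Mb = 1,760 MB.
Capacity: 16 TB = 128,000,000 Mb; 9092.56 items → 9092 complete.

9092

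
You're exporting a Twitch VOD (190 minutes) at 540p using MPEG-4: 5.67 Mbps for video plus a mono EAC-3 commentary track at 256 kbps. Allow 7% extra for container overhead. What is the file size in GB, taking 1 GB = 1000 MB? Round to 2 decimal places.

9.04 GB

190 min = 11400 s
Audio: 256 kbps = 0.256 Mbps.
Total bitrate: 5.67 + 0.256 = 5.926 Mbps.
Stream data: 5.926 Mbps × 11400 s = 67556.4 Mb.
With 7% container overhead: ×1.07.
72,285 Mb ÷ 8 = 9,036 MB → 9.036 GB.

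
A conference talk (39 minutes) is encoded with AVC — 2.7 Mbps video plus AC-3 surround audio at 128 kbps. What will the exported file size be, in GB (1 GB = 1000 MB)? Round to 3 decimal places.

0.827 GB

39 min = 2340 s
Audio: 128 kbps = 0.128 Mbps.
Total bitrate: 2.7 + 0.128 = 2.828 Mbps.
Stream data: 2.828 Mbps × 2340 s = 6617.5 Mb.
6,618 Mb ÷ 8 = 827.2 MB → 0.8272 GB.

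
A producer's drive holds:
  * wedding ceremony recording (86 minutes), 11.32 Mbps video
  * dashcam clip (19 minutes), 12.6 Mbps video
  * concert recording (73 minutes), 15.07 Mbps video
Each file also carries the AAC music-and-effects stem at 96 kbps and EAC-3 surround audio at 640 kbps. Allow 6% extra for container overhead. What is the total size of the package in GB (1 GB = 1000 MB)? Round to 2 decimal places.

Audio total: 96 + 640 = 736 kbps = 0.736 Mbps.
wedding ceremony recording: 12.056 Mbps × 5160 s × 1.06 = 65941.5 Mb
dashcam clip: 13.336 Mbps × 1140 s × 1.06 = 16115.2 Mb
concert recording: 15.806 Mbps × 4380 s × 1.06 = 73384.1 Mb
Total: 155440.8 Mb = 19430.1 MB.
= 19.43 GB.

19.43 GB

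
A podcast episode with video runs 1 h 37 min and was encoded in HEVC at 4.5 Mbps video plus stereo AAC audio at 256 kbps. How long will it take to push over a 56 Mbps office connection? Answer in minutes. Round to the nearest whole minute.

1 h 37 min = 97 min = 5820 s
Audio: 256 kbps = 0.256 Mbps.
Total bitrate: 4.756 Mbps.
File: 4.756 Mbps × 5820 s = 27679.9 Mb.
At 56 Mbps: 27679.9 / 56 = 494.3 s ≈ 8.24 minutes.

8 minutes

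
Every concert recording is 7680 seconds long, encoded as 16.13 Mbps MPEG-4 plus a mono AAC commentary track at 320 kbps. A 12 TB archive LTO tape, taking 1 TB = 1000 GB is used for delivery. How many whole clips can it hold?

759

Audio: 320 kbps = 0.320 Mbps.
Total bitrate: 16.450 Mbps.
Per item: 16.450 Mbps × 7680 s = 126,336 Mb = 15,792 MB.
Capacity: 12 TB = 96,000,000 Mb; 759.88 items → 759 complete.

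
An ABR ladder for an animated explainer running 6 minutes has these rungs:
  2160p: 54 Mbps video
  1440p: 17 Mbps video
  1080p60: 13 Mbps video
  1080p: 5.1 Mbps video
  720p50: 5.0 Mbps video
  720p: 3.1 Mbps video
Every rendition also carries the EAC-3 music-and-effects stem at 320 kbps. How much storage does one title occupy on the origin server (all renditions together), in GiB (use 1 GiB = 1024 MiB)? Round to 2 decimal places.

4.15 GiB

6 min = 360 s
Audio: 320 kbps = 0.320 Mbps.
Sum of rendition bitrates: (54+0.320) + (17+0.320) + (13+0.320) + (5.1+0.320) + (5.0+0.320) + (3.1+0.320) = 99.120 Mbps.
× 360 s = 35,683 Mb = 4,460 MB = 4.154 GiB.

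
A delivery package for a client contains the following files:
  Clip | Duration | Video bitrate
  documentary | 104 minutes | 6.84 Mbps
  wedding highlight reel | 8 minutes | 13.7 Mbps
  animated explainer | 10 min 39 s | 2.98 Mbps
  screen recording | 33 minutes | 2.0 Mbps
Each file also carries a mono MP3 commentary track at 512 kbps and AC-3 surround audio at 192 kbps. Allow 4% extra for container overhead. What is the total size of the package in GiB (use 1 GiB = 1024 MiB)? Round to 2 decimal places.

Audio total: 512 + 192 = 704 kbps = 0.704 Mbps.
documentary: 7.544 Mbps × 6240 s × 1.04 = 48957.5 Mb
wedding highlight reel: 14.404 Mbps × 480 s × 1.04 = 7190.5 Mb
animated explainer: 3.684 Mbps × 639 s × 1.04 = 2448.2 Mb
screen recording: 2.704 Mbps × 1980 s × 1.04 = 5568.1 Mb
Total: 64164.3 Mb = 8020.5 MB.
= 7.470 GiB.

7.47 GiB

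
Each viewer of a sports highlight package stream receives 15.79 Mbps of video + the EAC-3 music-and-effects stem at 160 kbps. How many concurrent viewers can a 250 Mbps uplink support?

Audio: 160 kbps = 0.160 Mbps.
Per-viewer media rate: 15.950 Mbps.
250 Mbps = 250.0 Mbps; 250.0 / 15.950 = 15.67 → 15 viewers.

15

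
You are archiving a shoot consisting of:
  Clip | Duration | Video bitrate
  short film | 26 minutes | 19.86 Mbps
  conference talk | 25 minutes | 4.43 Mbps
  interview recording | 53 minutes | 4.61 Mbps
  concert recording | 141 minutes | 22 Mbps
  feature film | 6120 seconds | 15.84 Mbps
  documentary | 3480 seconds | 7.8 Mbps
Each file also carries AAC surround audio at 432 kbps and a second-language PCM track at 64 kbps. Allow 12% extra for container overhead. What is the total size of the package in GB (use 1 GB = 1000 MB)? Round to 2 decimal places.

52.44 GB

Audio total: 432 + 64 = 496 kbps = 0.496 Mbps.
short film: 20.356 Mbps × 1560 s × 1.12 = 35566.0 Mb
conference talk: 4.926 Mbps × 1500 s × 1.12 = 8275.7 Mb
interview recording: 5.106 Mbps × 3180 s × 1.12 = 18185.5 Mb
concert recording: 22.496 Mbps × 8460 s × 1.12 = 213154.1 Mb
feature film: 16.336 Mbps × 6120 s × 1.12 = 111973.5 Mb
documentary: 8.296 Mbps × 3480 s × 1.12 = 32334.5 Mb
Total: 419489.3 Mb = 52436.2 MB.
= 52.44 GB.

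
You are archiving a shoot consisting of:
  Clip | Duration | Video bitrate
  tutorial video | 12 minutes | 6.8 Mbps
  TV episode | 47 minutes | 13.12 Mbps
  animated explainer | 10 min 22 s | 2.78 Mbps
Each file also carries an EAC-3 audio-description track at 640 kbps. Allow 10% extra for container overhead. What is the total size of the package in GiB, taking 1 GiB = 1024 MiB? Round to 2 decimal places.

Audio: 640 kbps = 0.640 Mbps.
tutorial video: 7.440 Mbps × 720 s × 1.10 = 5892.5 Mb
TV episode: 13.760 Mbps × 2820 s × 1.10 = 42683.5 Mb
animated explainer: 3.420 Mbps × 622 s × 1.10 = 2340.0 Mb
Total: 50916.0 Mb = 6364.5 MB.
= 5.927 GiB.

5.93 GiB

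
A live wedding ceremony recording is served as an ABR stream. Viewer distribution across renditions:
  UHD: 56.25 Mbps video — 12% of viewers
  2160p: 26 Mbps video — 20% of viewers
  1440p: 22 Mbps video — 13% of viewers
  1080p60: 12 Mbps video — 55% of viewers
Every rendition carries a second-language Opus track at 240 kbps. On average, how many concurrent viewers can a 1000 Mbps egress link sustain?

Audio: 240 kbps = 0.240 Mbps.
Average per-viewer bitrate: 0.12×56.490 + 0.20×26.240 + 0.13×22.240 + 0.55×12.240 = 21.650 Mbps.
1000 Mbps = 1,000 Mbps; 1,000 / 21.650 = 46.19 → 46.

46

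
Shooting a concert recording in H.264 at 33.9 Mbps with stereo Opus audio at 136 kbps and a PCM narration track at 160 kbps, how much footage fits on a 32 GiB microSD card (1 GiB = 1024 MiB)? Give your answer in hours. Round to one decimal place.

Audio total: 136 + 160 = 296 kbps = 0.296 Mbps.
Total bitrate: 33.9 + 0.296 = 34.196 Mbps.
Capacity: 32 GiB = 274,878 Mb.
Recording time: 274,878 / 34.196 = 8,038 s ≈ 2.23 hours.

2.2 hours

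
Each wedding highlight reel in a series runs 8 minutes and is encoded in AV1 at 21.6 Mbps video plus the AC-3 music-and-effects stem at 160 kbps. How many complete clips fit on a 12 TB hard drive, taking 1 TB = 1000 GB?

8 min = 480 s
Audio: 160 kbps = 0.160 Mbps.
Total bitrate: 21.760 Mbps.
Per item: 21.760 Mbps × 480 s = 10,445 Mb = 1,306 MB.
Capacity: 12 TB = 96,000,000 Mb; 9191.18 items → 9191 complete.

9191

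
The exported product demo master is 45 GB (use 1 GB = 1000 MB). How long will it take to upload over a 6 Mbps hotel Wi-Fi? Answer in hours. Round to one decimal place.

File: 45 GB = 360000.0 Mb.
At 6 Mbps: 360000.0 / 6 = 60000.0 s ≈ 16.7 hours.

16.7 hours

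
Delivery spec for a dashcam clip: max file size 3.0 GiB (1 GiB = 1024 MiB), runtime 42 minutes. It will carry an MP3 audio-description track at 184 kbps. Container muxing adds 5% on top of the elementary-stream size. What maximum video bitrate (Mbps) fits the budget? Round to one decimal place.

9.6 Mbps

Budget: 3.0 GiB = 25769.8 Mb.
Stream payload after overhead: 25769.8 / 1.05 = 24542.7 Mb.
42 min = 2520 s
Total bitrate budget: 24542.7 Mb / 2520 s = 9.739 Mbps.
Audio: 184 kbps = 0.184 Mbps.
Video: 9.739 − 0.184 = 9.555 Mbps.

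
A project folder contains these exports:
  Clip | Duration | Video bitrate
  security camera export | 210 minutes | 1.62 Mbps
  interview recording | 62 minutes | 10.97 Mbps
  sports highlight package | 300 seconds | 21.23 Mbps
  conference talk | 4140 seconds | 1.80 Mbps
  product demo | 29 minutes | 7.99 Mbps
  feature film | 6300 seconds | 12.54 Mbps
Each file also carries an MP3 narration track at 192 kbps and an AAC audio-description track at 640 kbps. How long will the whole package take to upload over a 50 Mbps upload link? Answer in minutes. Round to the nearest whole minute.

64 minutes

Audio total: 192 + 640 = 832 kbps = 0.832 Mbps.
security camera export: 2.452 Mbps × 12600 s = 30895.2 Mb
interview recording: 11.802 Mbps × 3720 s = 43903.4 Mb
sports highlight package: 22.062 Mbps × 300 s = 6618.6 Mb
conference talk: 2.632 Mbps × 4140 s = 10896.5 Mb
product demo: 8.822 Mbps × 1740 s = 15350.3 Mb
feature film: 13.372 Mbps × 6300 s = 84243.6 Mb
Total: 191907.6 Mb = 23988.5 MB.
At 50 Mbps: 191907.6 / 50 = 3838 s ≈ 64 minutes.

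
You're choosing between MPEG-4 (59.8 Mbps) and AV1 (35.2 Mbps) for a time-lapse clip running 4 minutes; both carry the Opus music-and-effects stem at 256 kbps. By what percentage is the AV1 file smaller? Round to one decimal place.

41.0%

4 min = 240 s
Audio: 256 kbps = 0.256 Mbps.
MPEG-4: 60.056 Mbps × 240 s = 14413.4 Mb = 1.678 GiB.
AV1: 35.456 Mbps × 240 s = 8509.4 Mb = 0.991 GiB.
Reduction: (1 − 0.991/1.678) × 100 = 40.96%.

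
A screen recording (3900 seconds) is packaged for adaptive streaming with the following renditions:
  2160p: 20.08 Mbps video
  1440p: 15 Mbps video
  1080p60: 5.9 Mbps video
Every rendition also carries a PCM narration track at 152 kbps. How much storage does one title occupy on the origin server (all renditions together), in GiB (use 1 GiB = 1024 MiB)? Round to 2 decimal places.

18.81 GiB

Audio: 152 kbps = 0.152 Mbps.
Sum of rendition bitrates: (20.08+0.152) + (15+0.152) + (5.9+0.152) = 41.436 Mbps.
× 3900 s = 161,600 Mb = 20,200 MB = 18.81 GiB.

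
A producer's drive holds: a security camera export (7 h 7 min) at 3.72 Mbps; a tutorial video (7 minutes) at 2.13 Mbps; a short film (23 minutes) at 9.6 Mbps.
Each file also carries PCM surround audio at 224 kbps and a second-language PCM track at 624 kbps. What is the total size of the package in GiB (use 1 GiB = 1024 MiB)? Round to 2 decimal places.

15.45 GiB

Audio total: 224 + 624 = 848 kbps = 0.848 Mbps.
security camera export: 4.568 Mbps × 25620 s = 117032.2 Mb
tutorial video: 2.978 Mbps × 420 s = 1250.8 Mb
short film: 10.448 Mbps × 1380 s = 14418.2 Mb
Total: 132701.2 Mb = 16587.6 MB.
= 15.45 GiB.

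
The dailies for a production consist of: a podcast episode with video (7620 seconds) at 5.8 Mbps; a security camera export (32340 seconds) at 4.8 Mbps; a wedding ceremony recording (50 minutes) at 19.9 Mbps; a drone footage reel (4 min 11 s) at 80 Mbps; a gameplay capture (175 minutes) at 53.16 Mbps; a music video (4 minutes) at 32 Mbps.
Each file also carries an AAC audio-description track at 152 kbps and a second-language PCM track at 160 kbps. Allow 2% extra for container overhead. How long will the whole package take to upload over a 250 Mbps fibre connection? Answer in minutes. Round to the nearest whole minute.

59 minutes

Audio total: 152 + 160 = 312 kbps = 0.312 Mbps.
podcast episode with video: 6.112 Mbps × 7620 s × 1.02 = 47504.9 Mb
security camera export: 5.112 Mbps × 32340 s × 1.02 = 168628.5 Mb
wedding ceremony recording: 20.212 Mbps × 3000 s × 1.02 = 61848.7 Mb
drone footage reel: 80.312 Mbps × 251 s × 1.02 = 20561.5 Mb
gameplay capture: 53.472 Mbps × 10500 s × 1.02 = 572685.1 Mb
music video: 32.312 Mbps × 240 s × 1.02 = 7910.0 Mb
Total: 879138.7 Mb = 109892.3 MB.
At 250 Mbps: 879138.7 / 250 = 3517 s ≈ 58.6 minutes.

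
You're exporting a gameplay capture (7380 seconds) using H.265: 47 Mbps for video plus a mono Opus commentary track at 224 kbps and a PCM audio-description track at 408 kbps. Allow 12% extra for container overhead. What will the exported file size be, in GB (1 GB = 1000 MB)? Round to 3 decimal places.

49.213 GB

Audio total: 224 + 408 = 632 kbps = 0.632 Mbps.
Total bitrate: 47 + 0.632 = 47.632 Mbps.
Stream data: 47.632 Mbps × 7380 s = 351524.2 Mb.
With 12% container overhead: ×1.12.
393,707 Mb ÷ 8 = 49,213 MB → 49.21 GB.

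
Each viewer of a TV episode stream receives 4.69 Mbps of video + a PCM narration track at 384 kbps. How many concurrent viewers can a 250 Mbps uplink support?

49

Audio: 384 kbps = 0.384 Mbps.
Per-viewer media rate: 5.074 Mbps.
250 Mbps = 250.0 Mbps; 250.0 / 5.074 = 49.27 → 49 viewers.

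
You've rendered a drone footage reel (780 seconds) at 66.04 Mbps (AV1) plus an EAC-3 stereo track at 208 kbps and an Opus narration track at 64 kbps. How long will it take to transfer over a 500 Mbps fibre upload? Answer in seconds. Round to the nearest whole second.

103 seconds

Audio total: 208 + 64 = 272 kbps = 0.272 Mbps.
Total bitrate: 66.312 Mbps.
File: 66.312 Mbps × 780 s = 51723.4 Mb.
At 500 Mbps: 51723.4 / 500 = 103.4 s ≈ 103 seconds.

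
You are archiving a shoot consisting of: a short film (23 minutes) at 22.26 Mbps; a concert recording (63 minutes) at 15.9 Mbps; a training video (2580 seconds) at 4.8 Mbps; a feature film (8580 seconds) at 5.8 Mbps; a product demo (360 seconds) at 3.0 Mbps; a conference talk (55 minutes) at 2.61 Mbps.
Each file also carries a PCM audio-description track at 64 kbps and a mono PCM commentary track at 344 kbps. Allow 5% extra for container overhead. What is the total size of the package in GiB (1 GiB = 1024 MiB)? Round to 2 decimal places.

Audio total: 64 + 344 = 408 kbps = 0.408 Mbps.
short film: 22.668 Mbps × 1380 s × 1.05 = 32845.9 Mb
concert recording: 16.308 Mbps × 3780 s × 1.05 = 64726.5 Mb
training video: 5.208 Mbps × 2580 s × 1.05 = 14108.5 Mb
feature film: 6.208 Mbps × 8580 s × 1.05 = 55927.9 Mb
product demo: 3.408 Mbps × 360 s × 1.05 = 1288.2 Mb
conference talk: 3.018 Mbps × 3300 s × 1.05 = 10457.4 Mb
Total: 179354.3 Mb = 22419.3 MB.
= 20.88 GiB.

20.88 GiB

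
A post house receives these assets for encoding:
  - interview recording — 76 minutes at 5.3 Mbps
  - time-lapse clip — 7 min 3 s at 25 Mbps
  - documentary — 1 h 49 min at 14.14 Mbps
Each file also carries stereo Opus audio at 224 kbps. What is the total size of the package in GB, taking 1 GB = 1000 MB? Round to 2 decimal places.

Audio: 224 kbps = 0.224 Mbps.
interview recording: 5.524 Mbps × 4560 s = 25189.4 Mb
time-lapse clip: 25.224 Mbps × 423 s = 10669.8 Mb
documentary: 14.364 Mbps × 6540 s = 93940.6 Mb
Total: 129799.8 Mb = 16225.0 MB.
= 16.22 GB.

16.22 GB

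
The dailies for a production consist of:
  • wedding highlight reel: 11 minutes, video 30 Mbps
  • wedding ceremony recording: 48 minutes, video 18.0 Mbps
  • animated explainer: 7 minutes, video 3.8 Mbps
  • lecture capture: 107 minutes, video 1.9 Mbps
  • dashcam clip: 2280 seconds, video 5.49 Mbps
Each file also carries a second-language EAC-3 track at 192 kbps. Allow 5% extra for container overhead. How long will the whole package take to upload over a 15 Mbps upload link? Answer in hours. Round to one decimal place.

2.0 hours

Audio: 192 kbps = 0.192 Mbps.
wedding highlight reel: 30.192 Mbps × 660 s × 1.05 = 20923.1 Mb
wedding ceremony recording: 18.192 Mbps × 2880 s × 1.05 = 55012.6 Mb
animated explainer: 3.992 Mbps × 420 s × 1.05 = 1760.5 Mb
lecture capture: 2.092 Mbps × 6420 s × 1.05 = 14102.2 Mb
dashcam clip: 5.682 Mbps × 2280 s × 1.05 = 13602.7 Mb
Total: 105401.0 Mb = 13175.1 MB.
At 15 Mbps: 105401.0 / 15 = 7027 s ≈ 1.95 hours.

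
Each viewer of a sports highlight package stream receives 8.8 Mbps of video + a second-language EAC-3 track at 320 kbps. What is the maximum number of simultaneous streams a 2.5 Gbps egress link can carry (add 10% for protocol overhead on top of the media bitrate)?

Audio: 320 kbps = 0.320 Mbps.
Per-viewer media rate: 9.120 Mbps.
On the wire with 10% overhead: 10.032 Mbps.
2.5 Gbps = 2,500 Mbps; 2,500 / 10.032 = 249.20 → 249 viewers.

249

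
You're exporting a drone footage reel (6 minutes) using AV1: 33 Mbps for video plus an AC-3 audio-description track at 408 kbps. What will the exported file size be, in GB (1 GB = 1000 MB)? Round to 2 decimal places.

6 min = 360 s
Audio: 408 kbps = 0.408 Mbps.
Total bitrate: 33 + 0.408 = 33.408 Mbps.
Stream data: 33.408 Mbps × 360 s = 12026.9 Mb.
12,027 Mb ÷ 8 = 1,503 MB → 1.503 GB.

1.50 GB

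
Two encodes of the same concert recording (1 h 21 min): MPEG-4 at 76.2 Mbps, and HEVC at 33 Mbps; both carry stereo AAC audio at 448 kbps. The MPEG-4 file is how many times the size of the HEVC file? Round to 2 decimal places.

1 h 21 min = 81 min = 4860 s
Audio: 448 kbps = 0.448 Mbps.
MPEG-4: 76.648 Mbps × 4860 s = 372509.3 Mb = 46.564 GB.
HEVC: 33.448 Mbps × 4860 s = 162557.3 Mb = 20.320 GB.
Ratio: 46.564 / 20.320 = 2.292.

2.29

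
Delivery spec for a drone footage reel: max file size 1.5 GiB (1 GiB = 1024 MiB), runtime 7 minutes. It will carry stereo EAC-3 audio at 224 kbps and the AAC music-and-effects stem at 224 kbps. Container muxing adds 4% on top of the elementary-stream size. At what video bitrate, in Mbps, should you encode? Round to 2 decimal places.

Budget: 1.5 GiB = 12884.9 Mb.
Stream payload after overhead: 12884.9 / 1.04 = 12389.3 Mb.
7 min = 420 s
Total bitrate budget: 12389.3 Mb / 420 s = 29.498 Mbps.
Audio total: 224 + 224 = 448 kbps = 0.448 Mbps.
Video: 29.498 − 0.448 = 29.050 Mbps.

29.05 Mbps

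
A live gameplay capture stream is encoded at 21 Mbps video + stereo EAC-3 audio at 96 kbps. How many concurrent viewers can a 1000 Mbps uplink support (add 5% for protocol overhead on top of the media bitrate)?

Audio: 96 kbps = 0.096 Mbps.
Per-viewer media rate: 21.096 Mbps.
On the wire with 5% overhead: 22.151 Mbps.
1000 Mbps = 1,000 Mbps; 1,000 / 22.151 = 45.15 → 45 viewers.

45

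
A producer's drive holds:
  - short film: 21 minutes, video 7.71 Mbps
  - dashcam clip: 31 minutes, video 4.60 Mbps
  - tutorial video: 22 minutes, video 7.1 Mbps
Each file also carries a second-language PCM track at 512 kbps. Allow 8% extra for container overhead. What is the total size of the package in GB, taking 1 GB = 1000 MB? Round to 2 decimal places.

4.04 GB

Audio: 512 kbps = 0.512 Mbps.
short film: 8.222 Mbps × 1260 s × 1.08 = 11188.5 Mb
dashcam clip: 5.112 Mbps × 1860 s × 1.08 = 10269.0 Mb
tutorial video: 7.612 Mbps × 1320 s × 1.08 = 10851.7 Mb
Total: 32309.2 Mb = 4038.6 MB.
= 4.039 GB.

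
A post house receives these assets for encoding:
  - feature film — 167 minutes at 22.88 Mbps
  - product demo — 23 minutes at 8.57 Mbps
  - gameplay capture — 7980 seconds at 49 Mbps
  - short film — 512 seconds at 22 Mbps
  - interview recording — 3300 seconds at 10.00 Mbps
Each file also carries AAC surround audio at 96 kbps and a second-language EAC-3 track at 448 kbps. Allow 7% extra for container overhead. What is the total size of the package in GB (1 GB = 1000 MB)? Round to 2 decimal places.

Audio total: 96 + 448 = 544 kbps = 0.544 Mbps.
feature film: 23.424 Mbps × 10020 s × 1.07 = 251138.1 Mb
product demo: 9.114 Mbps × 1380 s × 1.07 = 13457.7 Mb
gameplay capture: 49.544 Mbps × 7980 s × 1.07 = 423036.4 Mb
short film: 22.544 Mbps × 512 s × 1.07 = 12350.5 Mb
interview recording: 10.544 Mbps × 3300 s × 1.07 = 37230.9 Mb
Total: 737213.6 Mb = 92151.7 MB.
= 92.15 GB.

92.15 GB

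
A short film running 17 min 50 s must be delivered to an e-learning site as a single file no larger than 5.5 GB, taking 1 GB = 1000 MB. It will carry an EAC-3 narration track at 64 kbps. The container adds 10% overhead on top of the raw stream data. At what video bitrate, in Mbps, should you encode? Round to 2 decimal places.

37.32 Mbps

Budget: 5.5 GB = 44000.0 Mb.
Stream payload after overhead: 44000.0 / 1.10 = 40000.0 Mb.
17 min 50 s = 1070 s
Total bitrate budget: 40000.0 Mb / 1070 s = 37.383 Mbps.
Audio: 64 kbps = 0.064 Mbps.
Video: 37.383 − 0.064 = 37.319 Mbps.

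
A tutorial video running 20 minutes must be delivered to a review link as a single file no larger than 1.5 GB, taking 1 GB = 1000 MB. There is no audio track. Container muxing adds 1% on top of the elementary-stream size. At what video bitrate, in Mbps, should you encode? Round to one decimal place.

9.9 Mbps

Budget: 1.5 GB = 12000.0 Mb.
Stream payload after overhead: 12000.0 / 1.01 = 11881.2 Mb.
20 min = 1200 s
Total bitrate budget: 11881.2 Mb / 1200 s = 9.901 Mbps.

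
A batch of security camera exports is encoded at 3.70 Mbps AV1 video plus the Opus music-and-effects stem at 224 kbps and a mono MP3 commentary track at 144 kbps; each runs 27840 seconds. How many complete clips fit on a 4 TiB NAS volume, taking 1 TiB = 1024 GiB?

310

Audio total: 224 + 144 = 368 kbps = 0.368 Mbps.
Total bitrate: 4.068 Mbps.
Per item: 4.068 Mbps × 27840 s = 113,253 Mb = 14,157 MB.
Capacity: 4 TiB = 35,184,372 Mb; 310.67 items → 310 complete.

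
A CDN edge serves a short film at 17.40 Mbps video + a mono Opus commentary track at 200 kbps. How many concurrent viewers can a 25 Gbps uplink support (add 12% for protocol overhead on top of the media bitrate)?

Audio: 200 kbps = 0.200 Mbps.
Per-viewer media rate: 17.600 Mbps.
On the wire with 12% overhead: 19.712 Mbps.
25 Gbps = 25,000 Mbps; 25,000 / 19.712 = 1268.26 → 1268 viewers.

1268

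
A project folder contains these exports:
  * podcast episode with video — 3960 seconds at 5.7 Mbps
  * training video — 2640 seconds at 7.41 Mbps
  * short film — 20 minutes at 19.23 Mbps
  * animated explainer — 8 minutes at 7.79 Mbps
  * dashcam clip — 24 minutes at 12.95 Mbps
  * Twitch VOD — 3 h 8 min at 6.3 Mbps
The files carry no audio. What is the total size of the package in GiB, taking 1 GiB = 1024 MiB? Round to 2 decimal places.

podcast episode with video: 5.700 Mbps × 3960 s = 22572.0 Mb
training video: 7.410 Mbps × 2640 s = 19562.4 Mb
short film: 19.230 Mbps × 1200 s = 23076.0 Mb
animated explainer: 7.790 Mbps × 480 s = 3739.2 Mb
dashcam clip: 12.950 Mbps × 1440 s = 18648.0 Mb
Twitch VOD: 6.300 Mbps × 11280 s = 71064.0 Mb
Total: 158661.6 Mb = 19832.7 MB.
= 18.47 GiB.

18.47 GiB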